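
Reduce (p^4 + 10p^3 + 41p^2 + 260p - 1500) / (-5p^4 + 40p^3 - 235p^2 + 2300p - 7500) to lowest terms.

(-p^2 - 7p + 30)/(5p^2 - 55p + 150)

Euclidean algorithm in ℚ[p]:
  p^4 + 10p^3 + 41p^2 + 260p - 1500 = (-1/5)(-5p^4 + 40p^3 - 235p^2 + 2300p - 7500) + (18p^3 - 6p^2 + 720p - 3000)
  -5p^4 + 40p^3 - 235p^2 + 2300p - 7500 = (-(5/18)p + 115/54)(18p^3 - 6p^2 + 720p - 3000) + (-(200/9)p^2 - (200/3)p - 10000/9)
  18p^3 - 6p^2 + 720p - 3000 = (-(81/100)p + 27/10)(-(200/9)p^2 - (200/3)p - 10000/9) + (0)
Last nonzero remainder: -(200/9)p^2 - (200/3)p - 10000/9. Dividing through by -200/9 gives the monic gcd p^2 + 3p + 50.
Cancel p^2 + 3p + 50 from numerator and denominator to get the reduced form.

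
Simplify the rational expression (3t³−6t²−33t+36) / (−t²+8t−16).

(−3t²−6t+9)/(t−4)

Repeated division with remainder:
  3t³−6t²−33t+36 = (−3t−18)(−t²+8t−16) + (63t−252)
  −t²+8t−16 = (−(1/63)t+4/63)(63t−252) + (0)
Last nonzero remainder: 63t−252. Dividing through by 63 gives the monic gcd t−4.
Cancel t−4 from numerator and denominator to get the reduced form.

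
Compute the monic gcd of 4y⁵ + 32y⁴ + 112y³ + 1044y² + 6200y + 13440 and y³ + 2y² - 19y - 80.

Euclidean algorithm in ℚ[y]:
  4y⁵ + 32y⁴ + 112y³ + 1044y² + 6200y + 13440 = (4y² + 24y + 140)(y³ + 2y² - 19y - 80) + (1540y² + 10780y + 24640)
  y³ + 2y² - 19y - 80 = ((1/1540)y - 1/308)(1540y² + 10780y + 24640) + (0)
Last nonzero remainder: 1540y² + 10780y + 24640. Dividing through by 1540 gives the monic gcd y² + 7y + 16.

y² + 7y + 16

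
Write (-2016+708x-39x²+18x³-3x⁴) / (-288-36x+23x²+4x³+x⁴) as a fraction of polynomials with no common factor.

Apply the Euclidean algorithm:
  -3x⁴+18x³-39x²+708x-2016 = (-3)(x⁴+4x³+23x²-36x-288) + (30x³+30x²+600x-2880)
  x⁴+4x³+23x²-36x-288 = ((1/30)x+1/10)(30x³+30x²+600x-2880) + (0)
Last nonzero remainder: 30x³+30x²+600x-2880. Dividing through by 30 gives the monic gcd x³+x²+20x-96.
Cancel x³+x²+20x-96 from numerator and denominator to get the reduced form.

(21-3x)/(3+x)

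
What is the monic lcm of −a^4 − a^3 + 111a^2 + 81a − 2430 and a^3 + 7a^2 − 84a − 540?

Euclidean algorithm in ℚ[a]:
  −a^4 − a^3 + 111a^2 + 81a − 2430 = (−a + 6)(a^3 + 7a^2 − 84a − 540) + (−15a^2 + 45a + 810)
  a^3 + 7a^2 − 84a − 540 = (−(1/15)a − 2/3)(−15a^2 + 45a + 810) + (0)
Last nonzero remainder: −15a^2 + 45a + 810. Dividing through by −15 gives the monic gcd a^2 − 3a − 54.
Then lcm(f, g) = f·g / gcd(f, g); expanding and making the result monic gives the answer.

a^5 + 11a^4 − 101a^3 − 1191a^2 + 1620a + 24300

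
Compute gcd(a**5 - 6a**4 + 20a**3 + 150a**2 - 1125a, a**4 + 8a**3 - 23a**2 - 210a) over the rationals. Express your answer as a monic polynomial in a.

a**2 - 5a

By polynomial division,
  a**5 - 6a**4 + 20a**3 + 150a**2 - 1125a = (a - 14)(a**4 + 8a**3 - 23a**2 - 210a) + (155a**3 + 38a**2 - 4065a)
  a**4 + 8a**3 - 23a**2 - 210a = ((1/155)a + 1202/24025)(155a**3 + 38a**2 - 4065a) + ((31824/24025)a**2 - (31824/4805)a)
  155a**3 + 38a**2 - 4065a = ((3723875/31824)a + 6510775/10608)((31824/24025)a**2 - (31824/4805)a) + (0)
Last nonzero remainder: (31824/24025)a**2 - (31824/4805)a. Dividing through by 31824/24025 gives the monic gcd a**2 - 5a.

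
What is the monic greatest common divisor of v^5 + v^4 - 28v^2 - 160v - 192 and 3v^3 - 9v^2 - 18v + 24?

v^2 - 2v - 8

Repeated division with remainder:
  v^5 + v^4 - 28v^2 - 160v - 192 = ((1/3)v^2 + (4/3)v + 6)(3v^3 - 9v^2 - 18v + 24) + (42v^2 - 84v - 336)
  3v^3 - 9v^2 - 18v + 24 = ((1/14)v - 1/14)(42v^2 - 84v - 336) + (0)
Last nonzero remainder: 42v^2 - 84v - 336. Dividing through by 42 gives the monic gcd v^2 - 2v - 8.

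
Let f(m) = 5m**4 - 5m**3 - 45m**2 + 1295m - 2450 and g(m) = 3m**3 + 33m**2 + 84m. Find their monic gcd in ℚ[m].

Apply the Euclidean algorithm:
  5m**4 - 5m**3 - 45m**2 + 1295m - 2450 = ((5/3)m - 20)(3m**3 + 33m**2 + 84m) + (475m**2 + 2975m - 2450)
  3m**3 + 33m**2 + 84m = ((3/475)m + 54/1805)(475m**2 + 2975m - 2450) + ((3780/361)m + 26460/361)
  475m**2 + 2975m - 2450 = ((34295/756)m - 1805/54)((3780/361)m + 26460/361) + (0)
Last nonzero remainder: (3780/361)m + 26460/361. Dividing through by 3780/361 gives the monic gcd m + 7.

m + 7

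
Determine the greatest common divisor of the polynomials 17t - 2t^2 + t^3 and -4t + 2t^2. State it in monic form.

Apply the Euclidean algorithm:
  t^3 - 2t^2 + 17t = ((1/2)t)(2t^2 - 4t) + (17t)
  2t^2 - 4t = ((2/17)t - 4/17)(17t) + (0)
Last nonzero remainder: 17t. Dividing through by 17 gives the monic gcd t.

t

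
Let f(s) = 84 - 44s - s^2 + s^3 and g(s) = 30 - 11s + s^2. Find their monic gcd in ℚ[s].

-6 + s

Repeated division with remainder:
  s^3 - s^2 - 44s + 84 = (s + 10)(s^2 - 11s + 30) + (36s - 216)
  s^2 - 11s + 30 = ((1/36)s - 5/36)(36s - 216) + (0)
Last nonzero remainder: 36s - 216. Dividing through by 36 gives the monic gcd s - 6.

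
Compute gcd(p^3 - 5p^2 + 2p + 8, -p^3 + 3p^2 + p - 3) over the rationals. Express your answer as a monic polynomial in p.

By polynomial division,
  p^3 - 5p^2 + 2p + 8 = (-1)(-p^3 + 3p^2 + p - 3) + (-2p^2 + 3p + 5)
  -p^3 + 3p^2 + p - 3 = ((1/2)p - 3/4)(-2p^2 + 3p + 5) + ((3/4)p + 3/4)
  -2p^2 + 3p + 5 = (-(8/3)p + 20/3)((3/4)p + 3/4) + (0)
Last nonzero remainder: (3/4)p + 3/4. Dividing through by 3/4 gives the monic gcd p + 1.

p + 1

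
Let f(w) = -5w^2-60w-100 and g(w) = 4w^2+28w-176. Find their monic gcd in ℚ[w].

Apply the Euclidean algorithm:
  -5w^2-60w-100 = (-5/4)(4w^2+28w-176) + (-25w-320)
  4w^2+28w-176 = (-(4/25)w+116/125)(-25w-320) + (3024/25)
  -25w-320 = (-(625/3024)w-500/189)(3024/25) + (0)
The last nonzero remainder is the constant 3024/25, so the polynomials are coprime and gcd = 1.

1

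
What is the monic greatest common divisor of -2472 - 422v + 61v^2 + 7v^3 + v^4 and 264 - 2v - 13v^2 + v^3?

-24 - 2v + v^2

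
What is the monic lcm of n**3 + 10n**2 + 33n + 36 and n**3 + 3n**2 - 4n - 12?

n**5 + 10n**4 + 29n**3 - 4n**2 - 132n - 144

By polynomial division,
  n**3 + 10n**2 + 33n + 36 = (n**3 + 3n**2 - 4n - 12) + (7n**2 + 37n + 48)
  n**3 + 3n**2 - 4n - 12 = ((1/7)n - 16/49)(7n**2 + 37n + 48) + ((60/49)n + 180/49)
  7n**2 + 37n + 48 = ((343/60)n + 196/15)((60/49)n + 180/49) + (0)
Last nonzero remainder: (60/49)n + 180/49. Dividing through by 60/49 gives the monic gcd n + 3.
Then lcm(f, g) = f·g / gcd(f, g); expanding and making the result monic gives the answer.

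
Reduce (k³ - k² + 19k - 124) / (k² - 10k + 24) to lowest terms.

(k² + 3k + 31)/(k - 6)

By polynomial division,
  k³ - k² + 19k - 124 = (k + 9)(k² - 10k + 24) + (85k - 340)
  k² - 10k + 24 = ((1/85)k - 6/85)(85k - 340) + (0)
Last nonzero remainder: 85k - 340. Dividing through by 85 gives the monic gcd k - 4.
Cancel k - 4 from numerator and denominator to get the reduced form.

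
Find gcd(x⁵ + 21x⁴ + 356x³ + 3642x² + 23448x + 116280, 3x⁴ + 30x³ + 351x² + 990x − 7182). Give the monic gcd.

x² + 6x + 114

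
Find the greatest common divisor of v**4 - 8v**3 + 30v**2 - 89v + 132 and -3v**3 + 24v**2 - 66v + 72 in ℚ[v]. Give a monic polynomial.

v - 4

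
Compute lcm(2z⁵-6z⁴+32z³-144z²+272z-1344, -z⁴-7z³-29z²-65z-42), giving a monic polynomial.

z⁷+z⁶+7z⁵-17z⁴-104z³-344z²-2280z-2016

By polynomial division,
  2z⁵-6z⁴+32z³-144z²+272z-1344 = (-2z+20)(-z⁴-7z³-29z²-65z-42) + (114z³+306z²+1488z-504)
  -z⁴-7z³-29z²-65z-42 = (-(1/114)z-41/1083)(114z³+306z²+1488z-504) + (-(1575/361)z²-(4725/361)z-22050/361)
  114z³+306z²+1488z-504 = (-(13718/525)z+1444/175)(-(1575/361)z²-(4725/361)z-22050/361) + (0)
Last nonzero remainder: -(1575/361)z²-(4725/361)z-22050/361. Dividing through by -1575/361 gives the monic gcd z²+3z+14.
Then lcm(f, g) = f·g / gcd(f, g); expanding and making the result monic gives the answer.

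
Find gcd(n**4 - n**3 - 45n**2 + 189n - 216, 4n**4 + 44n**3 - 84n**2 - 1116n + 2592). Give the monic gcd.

Apply the Euclidean algorithm:
  n**4 - n**3 - 45n**2 + 189n - 216 = (1/4)(4n**4 + 44n**3 - 84n**2 - 1116n + 2592) + (-12n**3 - 24n**2 + 468n - 864)
  4n**4 + 44n**3 - 84n**2 - 1116n + 2592 = (-(1/3)n - 3)(-12n**3 - 24n**2 + 468n - 864) + (0)
Last nonzero remainder: -12n**3 - 24n**2 + 468n - 864. Dividing through by -12 gives the monic gcd n**3 + 2n**2 - 39n + 72.

n**3 + 2n**2 - 39n + 72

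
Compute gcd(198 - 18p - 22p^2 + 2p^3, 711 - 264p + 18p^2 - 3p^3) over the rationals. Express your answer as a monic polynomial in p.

-3 + p

Repeated division with remainder:
  2p^3 - 22p^2 - 18p + 198 = (-2/3)(-3p^3 + 18p^2 - 264p + 711) + (-10p^2 - 194p + 672)
  -3p^3 + 18p^2 - 264p + 711 = ((3/10)p - 381/50)(-10p^2 - 194p + 672) + (-(48597/25)p + 145791/25)
  -10p^2 - 194p + 672 = ((250/48597)p + 5600/48597)(-(48597/25)p + 145791/25) + (0)
Last nonzero remainder: -(48597/25)p + 145791/25. Dividing through by -48597/25 gives the monic gcd p - 3.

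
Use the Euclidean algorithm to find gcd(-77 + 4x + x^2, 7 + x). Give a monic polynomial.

1

Euclidean algorithm in ℚ[x]:
  x^2 + 4x - 77 = (x - 3)(x + 7) + (-56)
  x + 7 = (-(1/56)x - 1/8)(-56) + (0)
The last nonzero remainder is the constant -56, so the polynomials are coprime and gcd = 1.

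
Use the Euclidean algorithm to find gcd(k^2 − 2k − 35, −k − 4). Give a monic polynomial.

1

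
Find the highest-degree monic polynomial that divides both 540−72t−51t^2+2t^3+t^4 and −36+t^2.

−36+t^2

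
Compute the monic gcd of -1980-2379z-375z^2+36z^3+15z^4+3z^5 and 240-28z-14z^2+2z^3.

Euclidean algorithm in ℚ[z]:
  3z^5+15z^4+36z^3-375z^2-2379z-1980 = ((3/2)z^2+18z+165)(2z^3-14z^2-28z+240) + (2079z^2-2079z-41580)
  2z^3-14z^2-28z+240 = ((2/2079)z-4/693)(2079z^2-2079z-41580) + (0)
Last nonzero remainder: 2079z^2-2079z-41580. Dividing through by 2079 gives the monic gcd z^2-z-20.

-20-z+z^2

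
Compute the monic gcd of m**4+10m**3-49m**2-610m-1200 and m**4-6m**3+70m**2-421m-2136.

Euclidean algorithm in ℚ[m]:
  m**4+10m**3-49m**2-610m-1200 = (m**4-6m**3+70m**2-421m-2136) + (16m**3-119m**2-189m+936)
  m**4-6m**3+70m**2-421m-2136 = ((1/16)m+23/256)(16m**3-119m**2-189m+936) + ((23681/256)m**2-(118405/256)m-71043/32)
  16m**3-119m**2-189m+936 = ((4096/23681)m-9984/23681)((23681/256)m**2-(118405/256)m-71043/32) + (0)
Last nonzero remainder: (23681/256)m**2-(118405/256)m-71043/32. Dividing through by 23681/256 gives the monic gcd m**2-5m-24.

m**2-5m-24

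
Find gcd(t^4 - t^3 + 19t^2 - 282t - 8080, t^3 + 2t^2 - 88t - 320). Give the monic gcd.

t^2 - 2t - 80

Euclidean algorithm in ℚ[t]:
  t^4 - t^3 + 19t^2 - 282t - 8080 = (t - 3)(t^3 + 2t^2 - 88t - 320) + (113t^2 - 226t - 9040)
  t^3 + 2t^2 - 88t - 320 = ((1/113)t + 4/113)(113t^2 - 226t - 9040) + (0)
Last nonzero remainder: 113t^2 - 226t - 9040. Dividing through by 113 gives the monic gcd t^2 - 2t - 80.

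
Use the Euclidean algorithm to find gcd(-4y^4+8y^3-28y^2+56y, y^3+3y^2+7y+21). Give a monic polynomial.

y^2+7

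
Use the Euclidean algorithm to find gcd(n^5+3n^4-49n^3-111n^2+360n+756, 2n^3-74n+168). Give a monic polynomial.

By polynomial division,
  n^5+3n^4-49n^3-111n^2+360n+756 = ((1/2)n^2+(3/2)n-6)(2n^3-74n+168) + (-84n^2-336n+1764)
  2n^3-74n+168 = (-(1/42)n+2/21)(-84n^2-336n+1764) + (0)
Last nonzero remainder: -84n^2-336n+1764. Dividing through by -84 gives the monic gcd n^2+4n-21.

n^2+4n-21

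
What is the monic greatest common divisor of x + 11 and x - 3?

1

By polynomial division,
  x + 11 = (x - 3) + (14)
  x - 3 = ((1/14)x - 3/14)(14) + (0)
The last nonzero remainder is the constant 14, so the polynomials are coprime and gcd = 1.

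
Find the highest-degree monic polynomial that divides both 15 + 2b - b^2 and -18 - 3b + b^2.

Repeated division with remainder:
  -b^2 + 2b + 15 = (-1)(b^2 - 3b - 18) + (-b - 3)
  b^2 - 3b - 18 = (-b + 6)(-b - 3) + (0)
Last nonzero remainder: -b - 3. Dividing through by -1 gives the monic gcd b + 3.

3 + b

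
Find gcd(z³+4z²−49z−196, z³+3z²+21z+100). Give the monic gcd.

z+4

Apply the Euclidean algorithm:
  z³+4z²−49z−196 = (z³+3z²+21z+100) + (z²−70z−296)
  z³+3z²+21z+100 = (z+73)(z²−70z−296) + (5427z+21708)
  z²−70z−296 = ((1/5427)z−74/5427)(5427z+21708) + (0)
Last nonzero remainder: 5427z+21708. Dividing through by 5427 gives the monic gcd z+4.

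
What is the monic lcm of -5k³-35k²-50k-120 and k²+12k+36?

Repeated division with remainder:
  -5k³-35k²-50k-120 = (-5k+25)(k²+12k+36) + (-170k-1020)
  k²+12k+36 = (-(1/170)k-3/85)(-170k-1020) + (0)
Last nonzero remainder: -170k-1020. Dividing through by -170 gives the monic gcd k+6.
Then lcm(f, g) = f·g / gcd(f, g); expanding and making the result monic gives the answer.

k⁴+13k³+52k²+84k+144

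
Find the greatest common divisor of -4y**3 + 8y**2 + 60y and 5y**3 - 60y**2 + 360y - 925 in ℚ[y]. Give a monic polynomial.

y - 5

By polynomial division,
  -4y**3 + 8y**2 + 60y = (-4/5)(5y**3 - 60y**2 + 360y - 925) + (-40y**2 + 348y - 740)
  5y**3 - 60y**2 + 360y - 925 = (-(1/8)y + 33/80)(-40y**2 + 348y - 740) + ((2479/20)y - 2479/4)
  -40y**2 + 348y - 740 = (-(800/2479)y + 80/67)((2479/20)y - 2479/4) + (0)
Last nonzero remainder: (2479/20)y - 2479/4. Dividing through by 2479/20 gives the monic gcd y - 5.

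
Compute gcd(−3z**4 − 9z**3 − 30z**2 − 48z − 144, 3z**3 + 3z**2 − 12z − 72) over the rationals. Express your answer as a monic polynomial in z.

z**2 + 4z + 8

By polynomial division,
  −3z**4 − 9z**3 − 30z**2 − 48z − 144 = (−z − 2)(3z**3 + 3z**2 − 12z − 72) + (−36z**2 − 144z − 288)
  3z**3 + 3z**2 − 12z − 72 = (−(1/12)z + 1/4)(−36z**2 − 144z − 288) + (0)
Last nonzero remainder: −36z**2 − 144z − 288. Dividing through by −36 gives the monic gcd z**2 + 4z + 8.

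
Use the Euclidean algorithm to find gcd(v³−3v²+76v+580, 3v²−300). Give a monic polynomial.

Apply the Euclidean algorithm:
  v³−3v²+76v+580 = ((1/3)v−1)(3v²−300) + (176v+280)
  3v²−300 = ((3/176)v−105/3872)(176v+280) + (−141525/484)
  176v+280 = (−(85184/141525)v−27104/28305)(−141525/484) + (0)
The last nonzero remainder is the constant −141525/484, so the polynomials are coprime and gcd = 1.

1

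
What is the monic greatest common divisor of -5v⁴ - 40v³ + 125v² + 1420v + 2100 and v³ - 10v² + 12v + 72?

Euclidean algorithm in ℚ[v]:
  -5v⁴ - 40v³ + 125v² + 1420v + 2100 = (-5v - 90)(v³ - 10v² + 12v + 72) + (-715v² + 2860v + 8580)
  v³ - 10v² + 12v + 72 = (-(1/715)v + 6/715)(-715v² + 2860v + 8580) + (0)
Last nonzero remainder: -715v² + 2860v + 8580. Dividing through by -715 gives the monic gcd v² - 4v - 12.

v² - 4v - 12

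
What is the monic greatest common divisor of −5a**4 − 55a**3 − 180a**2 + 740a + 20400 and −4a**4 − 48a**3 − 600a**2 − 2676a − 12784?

a**2 + 7a + 68

Apply the Euclidean algorithm:
  −5a**4 − 55a**3 − 180a**2 + 740a + 20400 = (5/4)(−4a**4 − 48a**3 − 600a**2 − 2676a − 12784) + (5a**3 + 570a**2 + 4085a + 36380)
  −4a**4 − 48a**3 − 600a**2 − 2676a − 12784 = (−(4/5)a + 408/5)(5a**3 + 570a**2 + 4085a + 36380) + (−43844a**2 − 306908a − 2981392)
  5a**3 + 570a**2 + 4085a + 36380 = (−(5/43844)a − 535/43844)(−43844a**2 − 306908a − 2981392) + (0)
Last nonzero remainder: −43844a**2 − 306908a − 2981392. Dividing through by −43844 gives the monic gcd a**2 + 7a + 68.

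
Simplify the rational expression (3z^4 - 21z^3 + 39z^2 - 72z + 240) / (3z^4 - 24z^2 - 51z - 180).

Repeated division with remainder:
  3z^4 - 21z^3 + 39z^2 - 72z + 240 = (3z^4 - 24z^2 - 51z - 180) + (-21z^3 + 63z^2 - 21z + 420)
  3z^4 - 24z^2 - 51z - 180 = (-(1/7)z - 3/7)(-21z^3 + 63z^2 - 21z + 420) + (0)
Last nonzero remainder: -21z^3 + 63z^2 - 21z + 420. Dividing through by -21 gives the monic gcd z^3 - 3z^2 + z - 20.
Cancel z^3 - 3z^2 + z - 20 from numerator and denominator to get the reduced form.

(z - 4)/(z + 3)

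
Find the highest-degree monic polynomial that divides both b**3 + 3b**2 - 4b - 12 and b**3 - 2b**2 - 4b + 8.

By polynomial division,
  b**3 + 3b**2 - 4b - 12 = (b**3 - 2b**2 - 4b + 8) + (5b**2 - 20)
  b**3 - 2b**2 - 4b + 8 = ((1/5)b - 2/5)(5b**2 - 20) + (0)
Last nonzero remainder: 5b**2 - 20. Dividing through by 5 gives the monic gcd b**2 - 4.

b**2 - 4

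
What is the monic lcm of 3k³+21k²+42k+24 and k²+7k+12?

k⁴+10k³+35k²+50k+24

By polynomial division,
  3k³+21k²+42k+24 = (3k)(k²+7k+12) + (6k+24)
  k²+7k+12 = ((1/6)k+1/2)(6k+24) + (0)
Last nonzero remainder: 6k+24. Dividing through by 6 gives the monic gcd k+4.
Then lcm(f, g) = f·g / gcd(f, g); expanding and making the result monic gives the answer.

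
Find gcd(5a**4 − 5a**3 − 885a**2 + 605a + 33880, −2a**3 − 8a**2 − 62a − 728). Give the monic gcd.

Euclidean algorithm in ℚ[a]:
  5a**4 − 5a**3 − 885a**2 + 605a + 33880 = (−(5/2)a + 25/2)(−2a**3 − 8a**2 − 62a − 728) + (−940a**2 − 440a + 42980)
  −2a**3 − 8a**2 − 62a − 728 = ((1/470)a + 83/11045)(−940a**2 − 440a + 42980) + (−(331660/2209)a − 2321620/2209)
  −940a**2 − 440a + 42980 = ((103823/16583)a − 678163/16583)(−(331660/2209)a − 2321620/2209) + (0)
Last nonzero remainder: −(331660/2209)a − 2321620/2209. Dividing through by −331660/2209 gives the monic gcd a + 7.

a + 7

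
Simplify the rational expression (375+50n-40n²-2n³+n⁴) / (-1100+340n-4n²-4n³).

(-15-8n-n²)/(44+4n)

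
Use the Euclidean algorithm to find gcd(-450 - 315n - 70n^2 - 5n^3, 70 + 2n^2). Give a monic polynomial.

Repeated division with remainder:
  -5n^3 - 70n^2 - 315n - 450 = (-(5/2)n - 35)(2n^2 + 70) + (-140n + 2000)
  2n^2 + 70 = (-(1/70)n - 10/49)(-140n + 2000) + (23430/49)
  -140n + 2000 = (-(686/2343)n + 9800/2343)(23430/49) + (0)
The last nonzero remainder is the constant 23430/49, so the polynomials are coprime and gcd = 1.

1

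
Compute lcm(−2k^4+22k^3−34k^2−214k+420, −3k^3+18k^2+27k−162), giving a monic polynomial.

k^6−20k^5+134k^4−244k^3−867k^2+3816k−3780

Apply the Euclidean algorithm:
  −2k^4+22k^3−34k^2−214k+420 = ((2/3)k−10/3)(−3k^3+18k^2+27k−162) + (8k^2−16k−120)
  −3k^3+18k^2+27k−162 = (−(3/8)k+3/2)(8k^2−16k−120) + (6k+18)
  8k^2−16k−120 = ((4/3)k−20/3)(6k+18) + (0)
Last nonzero remainder: 6k+18. Dividing through by 6 gives the monic gcd k+3.
Then lcm(f, g) = f·g / gcd(f, g); expanding and making the result monic gives the answer.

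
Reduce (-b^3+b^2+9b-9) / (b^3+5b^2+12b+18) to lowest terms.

Repeated division with remainder:
  -b^3+b^2+9b-9 = (-1)(b^3+5b^2+12b+18) + (6b^2+21b+9)
  b^3+5b^2+12b+18 = ((1/6)b+1/4)(6b^2+21b+9) + ((21/4)b+63/4)
  6b^2+21b+9 = ((8/7)b+4/7)((21/4)b+63/4) + (0)
Last nonzero remainder: (21/4)b+63/4. Dividing through by 21/4 gives the monic gcd b+3.
Cancel b+3 from numerator and denominator to get the reduced form.

(-b^2+4b-3)/(b^2+2b+6)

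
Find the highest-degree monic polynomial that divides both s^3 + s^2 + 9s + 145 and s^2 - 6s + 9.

1

Apply the Euclidean algorithm:
  s^3 + s^2 + 9s + 145 = (s + 7)(s^2 - 6s + 9) + (42s + 82)
  s^2 - 6s + 9 = ((1/42)s - 167/882)(42s + 82) + (10816/441)
  42s + 82 = ((9261/5408)s + 18081/5408)(10816/441) + (0)
The last nonzero remainder is the constant 10816/441, so the polynomials are coprime and gcd = 1.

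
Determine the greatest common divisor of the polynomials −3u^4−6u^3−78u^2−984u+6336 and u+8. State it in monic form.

u+8

Repeated division with remainder:
  −3u^4−6u^3−78u^2−984u+6336 = (−3u^3+18u^2−222u+792)(u+8) + (0)
The last nonzero remainder u+8 is already monic.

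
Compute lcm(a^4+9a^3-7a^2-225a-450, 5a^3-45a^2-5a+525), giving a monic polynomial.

Euclidean algorithm in ℚ[a]:
  a^4+9a^3-7a^2-225a-450 = ((1/5)a+18/5)(5a^3-45a^2-5a+525) + (156a^2-312a-2340)
  5a^3-45a^2-5a+525 = ((5/156)a-35/156)(156a^2-312a-2340) + (0)
Last nonzero remainder: 156a^2-312a-2340. Dividing through by 156 gives the monic gcd a^2-2a-15.
Then lcm(f, g) = f·g / gcd(f, g); expanding and making the result monic gives the answer.

a^5+2a^4-70a^3-176a^2+1125a+3150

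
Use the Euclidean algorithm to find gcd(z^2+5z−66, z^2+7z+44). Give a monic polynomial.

1

Apply the Euclidean algorithm:
  z^2+5z−66 = (z^2+7z+44) + (−2z−110)
  z^2+7z+44 = (−(1/2)z+24)(−2z−110) + (2684)
  −2z−110 = (−(1/1342)z−5/122)(2684) + (0)
The last nonzero remainder is the constant 2684, so the polynomials are coprime and gcd = 1.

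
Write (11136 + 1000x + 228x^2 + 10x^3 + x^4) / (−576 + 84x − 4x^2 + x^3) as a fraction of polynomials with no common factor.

Repeated division with remainder:
  x^4 + 10x^3 + 228x^2 + 1000x + 11136 = (x + 14)(x^3 − 4x^2 + 84x − 576) + (200x^2 + 400x + 19200)
  x^3 − 4x^2 + 84x − 576 = ((1/200)x − 3/100)(200x^2 + 400x + 19200) + (0)
Last nonzero remainder: 200x^2 + 400x + 19200. Dividing through by 200 gives the monic gcd x^2 + 2x + 96.
Cancel x^2 + 2x + 96 from numerator and denominator to get the reduced form.

(116 + 8x + x^2)/(−6 + x)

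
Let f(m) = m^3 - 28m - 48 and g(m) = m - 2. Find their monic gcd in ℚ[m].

Repeated division with remainder:
  m^3 - 28m - 48 = (m^2 + 2m - 24)(m - 2) + (-96)
  m - 2 = (-(1/96)m + 1/48)(-96) + (0)
The last nonzero remainder is the constant -96, so the polynomials are coprime and gcd = 1.

1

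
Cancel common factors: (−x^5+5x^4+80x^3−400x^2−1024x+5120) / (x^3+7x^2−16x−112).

Euclidean algorithm in ℚ[x]:
  −x^5+5x^4+80x^3−400x^2−1024x+5120 = (−x^2+12x−20)(x^3+7x^2−16x−112) + (−180x^2+2880)
  x^3+7x^2−16x−112 = (−(1/180)x−7/180)(−180x^2+2880) + (0)
Last nonzero remainder: −180x^2+2880. Dividing through by −180 gives the monic gcd x^2−16.
Cancel x^2−16 from numerator and denominator to get the reduced form.

(−x^3+5x^2+64x−320)/(x+7)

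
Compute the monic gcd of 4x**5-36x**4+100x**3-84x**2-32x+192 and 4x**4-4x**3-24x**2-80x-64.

x**2-3x-4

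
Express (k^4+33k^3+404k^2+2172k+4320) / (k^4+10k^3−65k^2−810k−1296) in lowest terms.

Apply the Euclidean algorithm:
  k^4+33k^3+404k^2+2172k+4320 = (k^4+10k^3−65k^2−810k−1296) + (23k^3+469k^2+2982k+5616)
  k^4+10k^3−65k^2−810k−1296 = ((1/23)k−239/529)(23k^3+469k^2+2982k+5616) + ((9120/529)k^2+(155040/529)k+656640/529)
  23k^3+469k^2+2982k+5616 = ((12167/9120)k+6877/1520)((9120/529)k^2+(155040/529)k+656640/529) + (0)
Last nonzero remainder: (9120/529)k^2+(155040/529)k+656640/529. Dividing through by 9120/529 gives the monic gcd k^2+17k+72.
Cancel k^2+17k+72 from numerator and denominator to get the reduced form.

(k^2+16k+60)/(k^2−7k−18)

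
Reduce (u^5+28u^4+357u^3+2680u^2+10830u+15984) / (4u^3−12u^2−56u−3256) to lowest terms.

Repeated division with remainder:
  u^5+28u^4+357u^3+2680u^2+10830u+15984 = ((1/4)u^2+(31/4)u+116)(4u^3−12u^2−56u−3256) + (5320u^2+42560u+393680)
  4u^3−12u^2−56u−3256 = ((1/1330)u−11/1330)(5320u^2+42560u+393680) + (0)
Last nonzero remainder: 5320u^2+42560u+393680. Dividing through by 5320 gives the monic gcd u^2+8u+74.
Cancel u^2+8u+74 from numerator and denominator to get the reduced form.

(u^3+20u^2+123u+216)/(4u−44)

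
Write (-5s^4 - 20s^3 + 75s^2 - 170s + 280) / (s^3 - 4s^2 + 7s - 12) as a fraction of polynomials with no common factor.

By polynomial division,
  -5s^4 - 20s^3 + 75s^2 - 170s + 280 = (-5s - 40)(s^3 - 4s^2 + 7s - 12) + (-50s^2 + 50s - 200)
  s^3 - 4s^2 + 7s - 12 = (-(1/50)s + 3/50)(-50s^2 + 50s - 200) + (0)
Last nonzero remainder: -50s^2 + 50s - 200. Dividing through by -50 gives the monic gcd s^2 - s + 4.
Cancel s^2 - s + 4 from numerator and denominator to get the reduced form.

(-5s^2 - 25s + 70)/(s - 3)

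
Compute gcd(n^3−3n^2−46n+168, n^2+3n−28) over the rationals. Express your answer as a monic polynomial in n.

Apply the Euclidean algorithm:
  n^3−3n^2−46n+168 = (n−6)(n^2+3n−28) + (0)
The last nonzero remainder n^2+3n−28 is already monic.

n^2+3n−28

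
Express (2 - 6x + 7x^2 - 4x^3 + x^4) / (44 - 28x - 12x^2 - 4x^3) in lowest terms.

(2 - 4x + 3x^2 - x^3)/(44 + 16x + 4x^2)

By polynomial division,
  x^4 - 4x^3 + 7x^2 - 6x + 2 = (-(1/4)x + 7/4)(-4x^3 - 12x^2 - 28x + 44) + (21x^2 + 54x - 75)
  -4x^3 - 12x^2 - 28x + 44 = (-(4/21)x - 4/49)(21x^2 + 54x - 75) + (-(1856/49)x + 1856/49)
  21x^2 + 54x - 75 = (-(1029/1856)x - 3675/1856)(-(1856/49)x + 1856/49) + (0)
Last nonzero remainder: -(1856/49)x + 1856/49. Dividing through by -1856/49 gives the monic gcd x - 1.
Cancel x - 1 from numerator and denominator to get the reduced form.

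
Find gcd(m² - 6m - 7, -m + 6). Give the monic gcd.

1

Repeated division with remainder:
  m² - 6m - 7 = (-m)(-m + 6) + (-7)
  -m + 6 = ((1/7)m - 6/7)(-7) + (0)
The last nonzero remainder is the constant -7, so the polynomials are coprime and gcd = 1.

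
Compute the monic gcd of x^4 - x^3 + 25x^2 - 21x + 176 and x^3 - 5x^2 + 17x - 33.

x^2 - 2x + 11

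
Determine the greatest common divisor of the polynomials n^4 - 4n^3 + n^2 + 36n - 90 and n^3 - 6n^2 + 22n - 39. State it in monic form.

n - 3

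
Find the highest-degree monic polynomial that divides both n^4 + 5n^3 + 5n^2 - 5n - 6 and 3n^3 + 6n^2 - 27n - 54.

n^2 + 5n + 6

Euclidean algorithm in ℚ[n]:
  n^4 + 5n^3 + 5n^2 - 5n - 6 = ((1/3)n + 1)(3n^3 + 6n^2 - 27n - 54) + (8n^2 + 40n + 48)
  3n^3 + 6n^2 - 27n - 54 = ((3/8)n - 9/8)(8n^2 + 40n + 48) + (0)
Last nonzero remainder: 8n^2 + 40n + 48. Dividing through by 8 gives the monic gcd n^2 + 5n + 6.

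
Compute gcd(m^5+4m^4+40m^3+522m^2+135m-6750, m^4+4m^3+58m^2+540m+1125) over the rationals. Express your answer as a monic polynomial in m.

m^3+m^2+55m+375

Repeated division with remainder:
  m^5+4m^4+40m^3+522m^2+135m-6750 = (m)(m^4+4m^3+58m^2+540m+1125) + (-18m^3-18m^2-990m-6750)
  m^4+4m^3+58m^2+540m+1125 = (-(1/18)m-1/6)(-18m^3-18m^2-990m-6750) + (0)
Last nonzero remainder: -18m^3-18m^2-990m-6750. Dividing through by -18 gives the monic gcd m^3+m^2+55m+375.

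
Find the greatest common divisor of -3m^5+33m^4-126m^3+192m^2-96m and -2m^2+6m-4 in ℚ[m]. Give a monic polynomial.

Euclidean algorithm in ℚ[m]:
  -3m^5+33m^4-126m^3+192m^2-96m = ((3/2)m^3-12m^2+24m)(-2m^2+6m-4) + (0)
Last nonzero remainder: -2m^2+6m-4. Dividing through by -2 gives the monic gcd m^2-3m+2.

m^2-3m+2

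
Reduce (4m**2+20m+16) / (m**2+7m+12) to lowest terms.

Repeated division with remainder:
  4m**2+20m+16 = (4)(m**2+7m+12) + (−8m−32)
  m**2+7m+12 = (−(1/8)m−3/8)(−8m−32) + (0)
Last nonzero remainder: −8m−32. Dividing through by −8 gives the monic gcd m+4.
Cancel m+4 from numerator and denominator to get the reduced form.

(4m+4)/(m+3)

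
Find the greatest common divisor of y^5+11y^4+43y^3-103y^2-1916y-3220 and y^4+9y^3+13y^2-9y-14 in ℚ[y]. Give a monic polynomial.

y^2+9y+14

Euclidean algorithm in ℚ[y]:
  y^5+11y^4+43y^3-103y^2-1916y-3220 = (y+2)(y^4+9y^3+13y^2-9y-14) + (12y^3-120y^2-1884y-3192)
  y^4+9y^3+13y^2-9y-14 = ((1/12)y+19/12)(12y^3-120y^2-1884y-3192) + (360y^2+3240y+5040)
  12y^3-120y^2-1884y-3192 = ((1/30)y-19/30)(360y^2+3240y+5040) + (0)
Last nonzero remainder: 360y^2+3240y+5040. Dividing through by 360 gives the monic gcd y^2+9y+14.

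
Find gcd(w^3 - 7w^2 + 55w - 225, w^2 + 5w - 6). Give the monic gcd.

1

By polynomial division,
  w^3 - 7w^2 + 55w - 225 = (w - 12)(w^2 + 5w - 6) + (121w - 297)
  w^2 + 5w - 6 = ((1/121)w + 82/1331)(121w - 297) + (1488/121)
  121w - 297 = ((14641/1488)w - 11979/496)(1488/121) + (0)
The last nonzero remainder is the constant 1488/121, so the polynomials are coprime and gcd = 1.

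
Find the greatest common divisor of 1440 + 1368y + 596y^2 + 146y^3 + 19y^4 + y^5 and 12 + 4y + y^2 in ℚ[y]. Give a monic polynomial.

12 + 4y + y^2

Repeated division with remainder:
  y^5 + 19y^4 + 146y^3 + 596y^2 + 1368y + 1440 = (y^3 + 15y^2 + 74y + 120)(y^2 + 4y + 12) + (0)
The last nonzero remainder y^2 + 4y + 12 is already monic.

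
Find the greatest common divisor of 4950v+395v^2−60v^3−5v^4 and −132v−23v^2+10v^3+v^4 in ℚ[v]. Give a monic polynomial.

11v+v^2

By polynomial division,
  −5v^4−60v^3+395v^2+4950v = (−5)(v^4+10v^3−23v^2−132v) + (−10v^3+280v^2+4290v)
  v^4+10v^3−23v^2−132v = (−(1/10)v−19/5)(−10v^3+280v^2+4290v) + (1470v^2+16170v)
  −10v^3+280v^2+4290v = (−(1/147)v+13/49)(1470v^2+16170v) + (0)
Last nonzero remainder: 1470v^2+16170v. Dividing through by 1470 gives the monic gcd v^2+11v.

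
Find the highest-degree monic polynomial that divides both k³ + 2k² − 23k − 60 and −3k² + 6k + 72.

k + 4

Apply the Euclidean algorithm:
  k³ + 2k² − 23k − 60 = (−(1/3)k − 4/3)(−3k² + 6k + 72) + (9k + 36)
  −3k² + 6k + 72 = (−(1/3)k + 2)(9k + 36) + (0)
Last nonzero remainder: 9k + 36. Dividing through by 9 gives the monic gcd k + 4.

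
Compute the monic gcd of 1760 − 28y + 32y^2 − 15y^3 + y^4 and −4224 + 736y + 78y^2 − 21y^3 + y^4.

88 − 19y + y^2

Euclidean algorithm in ℚ[y]:
  y^4 − 15y^3 + 32y^2 − 28y + 1760 = (y^4 − 21y^3 + 78y^2 + 736y − 4224) + (6y^3 − 46y^2 − 764y + 5984)
  y^4 − 21y^3 + 78y^2 + 736y − 4224 = ((1/6)y − 20/9)(6y^3 − 46y^2 − 764y + 5984) + ((928/9)y^2 − (17632/9)y + 81664/9)
  6y^3 − 46y^2 − 764y + 5984 = ((27/464)y + 153/232)((928/9)y^2 − (17632/9)y + 81664/9) + (0)
Last nonzero remainder: (928/9)y^2 − (17632/9)y + 81664/9. Dividing through by 928/9 gives the monic gcd y^2 − 19y + 88.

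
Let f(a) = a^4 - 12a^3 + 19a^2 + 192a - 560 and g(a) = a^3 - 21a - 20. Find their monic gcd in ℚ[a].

Euclidean algorithm in ℚ[a]:
  a^4 - 12a^3 + 19a^2 + 192a - 560 = (a - 12)(a^3 - 21a - 20) + (40a^2 - 40a - 800)
  a^3 - 21a - 20 = ((1/40)a + 1/40)(40a^2 - 40a - 800) + (0)
Last nonzero remainder: 40a^2 - 40a - 800. Dividing through by 40 gives the monic gcd a^2 - a - 20.

a^2 - a - 20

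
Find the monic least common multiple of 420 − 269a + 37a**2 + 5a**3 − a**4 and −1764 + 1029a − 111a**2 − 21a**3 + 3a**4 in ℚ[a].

Repeated division with remainder:
  −a**4 + 5a**3 + 37a**2 − 269a + 420 = (−1/3)(3a**4 − 21a**3 − 111a**2 + 1029a − 1764) + (−2a**3 + 74a − 168)
  3a**4 − 21a**3 − 111a**2 + 1029a − 1764 = (−(3/2)a + 21/2)(−2a**3 + 74a − 168) + (0)
Last nonzero remainder: −2a**3 + 74a − 168. Dividing through by −2 gives the monic gcd a**3 − 37a + 84.
Then lcm(f, g) = f·g / gcd(f, g); expanding and making the result monic gives the answer.

2940 − 2303a + 528a**2 − 2a**3 − 12a**4 + a**5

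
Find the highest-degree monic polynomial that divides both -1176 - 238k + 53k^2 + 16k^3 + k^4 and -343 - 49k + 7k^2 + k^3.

49 + 14k + k^2

Apply the Euclidean algorithm:
  k^4 + 16k^3 + 53k^2 - 238k - 1176 = (k + 9)(k^3 + 7k^2 - 49k - 343) + (39k^2 + 546k + 1911)
  k^3 + 7k^2 - 49k - 343 = ((1/39)k - 7/39)(39k^2 + 546k + 1911) + (0)
Last nonzero remainder: 39k^2 + 546k + 1911. Dividing through by 39 gives the monic gcd k^2 + 14k + 49.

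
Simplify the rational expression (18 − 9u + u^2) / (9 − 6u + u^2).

Apply the Euclidean algorithm:
  u^2 − 9u + 18 = (u^2 − 6u + 9) + (−3u + 9)
  u^2 − 6u + 9 = (−(1/3)u + 1)(−3u + 9) + (0)
Last nonzero remainder: −3u + 9. Dividing through by −3 gives the monic gcd u − 3.
Cancel u − 3 from numerator and denominator to get the reduced form.

(−6 + u)/(−3 + u)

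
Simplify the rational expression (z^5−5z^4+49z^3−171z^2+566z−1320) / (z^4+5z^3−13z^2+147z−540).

Euclidean algorithm in ℚ[z]:
  z^5−5z^4+49z^3−171z^2+566z−1320 = (z−10)(z^4+5z^3−13z^2+147z−540) + (112z^3−448z^2+2576z−6720)
  z^4+5z^3−13z^2+147z−540 = ((1/112)z+9/112)(112z^3−448z^2+2576z−6720) + (0)
Last nonzero remainder: 112z^3−448z^2+2576z−6720. Dividing through by 112 gives the monic gcd z^3−4z^2+23z−60.
Cancel z^3−4z^2+23z−60 from numerator and denominator to get the reduced form.

(z^2−z+22)/(z+9)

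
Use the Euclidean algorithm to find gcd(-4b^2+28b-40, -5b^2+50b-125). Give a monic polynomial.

b-5

By polynomial division,
  -4b^2+28b-40 = (4/5)(-5b^2+50b-125) + (-12b+60)
  -5b^2+50b-125 = ((5/12)b-25/12)(-12b+60) + (0)
Last nonzero remainder: -12b+60. Dividing through by -12 gives the monic gcd b-5.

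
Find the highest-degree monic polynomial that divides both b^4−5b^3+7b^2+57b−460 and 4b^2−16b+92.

b^2−4b+23

Apply the Euclidean algorithm:
  b^4−5b^3+7b^2+57b−460 = ((1/4)b^2−(1/4)b−5)(4b^2−16b+92) + (0)
Last nonzero remainder: 4b^2−16b+92. Dividing through by 4 gives the monic gcd b^2−4b+23.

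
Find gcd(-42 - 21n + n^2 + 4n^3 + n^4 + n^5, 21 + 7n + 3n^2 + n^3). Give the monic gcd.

7 + n^2

Apply the Euclidean algorithm:
  n^5 + n^4 + 4n^3 + n^2 - 21n - 42 = (n^2 - 2n + 3)(n^3 + 3n^2 + 7n + 21) + (-15n^2 - 105)
  n^3 + 3n^2 + 7n + 21 = (-(1/15)n - 1/5)(-15n^2 - 105) + (0)
Last nonzero remainder: -15n^2 - 105. Dividing through by -15 gives the monic gcd n^2 + 7.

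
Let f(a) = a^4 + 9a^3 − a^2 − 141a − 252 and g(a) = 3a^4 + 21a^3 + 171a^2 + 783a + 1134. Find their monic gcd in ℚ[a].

Repeated division with remainder:
  a^4 + 9a^3 − a^2 − 141a − 252 = (1/3)(3a^4 + 21a^3 + 171a^2 + 783a + 1134) + (2a^3 − 58a^2 − 402a − 630)
  3a^4 + 21a^3 + 171a^2 + 783a + 1134 = ((3/2)a + 54)(2a^3 − 58a^2 − 402a − 630) + (3906a^2 + 23436a + 35154)
  2a^3 − 58a^2 − 402a − 630 = ((1/1953)a − 5/279)(3906a^2 + 23436a + 35154) + (0)
Last nonzero remainder: 3906a^2 + 23436a + 35154. Dividing through by 3906 gives the monic gcd a^2 + 6a + 9.

a^2 + 6a + 9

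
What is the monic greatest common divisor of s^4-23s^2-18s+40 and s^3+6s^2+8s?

s^2+6s+8

Euclidean algorithm in ℚ[s]:
  s^4-23s^2-18s+40 = (s-6)(s^3+6s^2+8s) + (5s^2+30s+40)
  s^3+6s^2+8s = ((1/5)s)(5s^2+30s+40) + (0)
Last nonzero remainder: 5s^2+30s+40. Dividing through by 5 gives the monic gcd s^2+6s+8.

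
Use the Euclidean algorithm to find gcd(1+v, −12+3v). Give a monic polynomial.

1

Repeated division with remainder:
  v+1 = (1/3)(3v−12) + (5)
  3v−12 = ((3/5)v−12/5)(5) + (0)
The last nonzero remainder is the constant 5, so the polynomials are coprime and gcd = 1.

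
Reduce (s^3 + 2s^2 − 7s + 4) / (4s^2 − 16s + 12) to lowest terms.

(s^2 + 3s − 4)/(4s − 12)

Apply the Euclidean algorithm:
  s^3 + 2s^2 − 7s + 4 = ((1/4)s + 3/2)(4s^2 − 16s + 12) + (14s − 14)
  4s^2 − 16s + 12 = ((2/7)s − 6/7)(14s − 14) + (0)
Last nonzero remainder: 14s − 14. Dividing through by 14 gives the monic gcd s − 1.
Cancel s − 1 from numerator and denominator to get the reduced form.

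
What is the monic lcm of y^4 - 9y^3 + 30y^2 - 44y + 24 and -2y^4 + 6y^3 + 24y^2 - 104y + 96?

y^5 - 5y^4 - 6y^3 + 76y^2 - 152y + 96

Repeated division with remainder:
  y^4 - 9y^3 + 30y^2 - 44y + 24 = (-1/2)(-2y^4 + 6y^3 + 24y^2 - 104y + 96) + (-6y^3 + 42y^2 - 96y + 72)
  -2y^4 + 6y^3 + 24y^2 - 104y + 96 = ((1/3)y + 4/3)(-6y^3 + 42y^2 - 96y + 72) + (0)
Last nonzero remainder: -6y^3 + 42y^2 - 96y + 72. Dividing through by -6 gives the monic gcd y^3 - 7y^2 + 16y - 12.
Then lcm(f, g) = f·g / gcd(f, g); expanding and making the result monic gives the answer.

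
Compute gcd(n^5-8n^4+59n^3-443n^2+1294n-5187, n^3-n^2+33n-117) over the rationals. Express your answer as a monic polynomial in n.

n^2+2n+39

Euclidean algorithm in ℚ[n]:
  n^5-8n^4+59n^3-443n^2+1294n-5187 = (n^2-7n+19)(n^3-n^2+33n-117) + (-76n^2-152n-2964)
  n^3-n^2+33n-117 = (-(1/76)n+3/76)(-76n^2-152n-2964) + (0)
Last nonzero remainder: -76n^2-152n-2964. Dividing through by -76 gives the monic gcd n^2+2n+39.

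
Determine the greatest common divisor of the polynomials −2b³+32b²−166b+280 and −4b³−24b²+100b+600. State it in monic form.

Apply the Euclidean algorithm:
  −2b³+32b²−166b+280 = (1/2)(−4b³−24b²+100b+600) + (44b²−216b−20)
  −4b³−24b²+100b+600 = (−(1/11)b−120/121)(44b²−216b−20) + (−(14040/121)b+70200/121)
  44b²−216b−20 = (−(1331/3510)b−121/3510)(−(14040/121)b+70200/121) + (0)
Last nonzero remainder: −(14040/121)b+70200/121. Dividing through by −14040/121 gives the monic gcd b−5.

b−5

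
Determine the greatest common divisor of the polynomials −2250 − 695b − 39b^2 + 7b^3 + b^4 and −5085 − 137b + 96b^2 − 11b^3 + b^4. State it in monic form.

By polynomial division,
  b^4 + 7b^3 − 39b^2 − 695b − 2250 = (b^4 − 11b^3 + 96b^2 − 137b − 5085) + (18b^3 − 135b^2 − 558b + 2835)
  b^4 − 11b^3 + 96b^2 − 137b − 5085 = ((1/18)b − 7/36)(18b^3 − 135b^2 − 558b + 2835) + ((403/4)b^2 − 403b − 18135/4)
  18b^3 − 135b^2 − 558b + 2835 = ((72/403)b − 252/403)((403/4)b^2 − 403b − 18135/4) + (0)
Last nonzero remainder: (403/4)b^2 − 403b − 18135/4. Dividing through by 403/4 gives the monic gcd b^2 − 4b − 45.

−45 − 4b + b^2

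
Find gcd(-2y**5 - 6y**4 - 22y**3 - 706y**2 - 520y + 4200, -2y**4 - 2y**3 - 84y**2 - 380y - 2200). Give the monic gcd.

y**2 - 5y + 50

By polynomial division,
  -2y**5 - 6y**4 - 22y**3 - 706y**2 - 520y + 4200 = (y + 2)(-2y**4 - 2y**3 - 84y**2 - 380y - 2200) + (66y**3 - 158y**2 + 2440y + 8600)
  -2y**4 - 2y**3 - 84y**2 - 380y - 2200 = (-(1/33)y - 112/1089)(66y**3 - 158y**2 + 2440y + 8600) + (-(28652/1089)y**2 + (143260/1089)y - 1432600/1089)
  66y**3 - 158y**2 + 2440y + 8600 = (-(35937/14326)y - 46827/7163)(-(28652/1089)y**2 + (143260/1089)y - 1432600/1089) + (0)
Last nonzero remainder: -(28652/1089)y**2 + (143260/1089)y - 1432600/1089. Dividing through by -28652/1089 gives the monic gcd y**2 - 5y + 50.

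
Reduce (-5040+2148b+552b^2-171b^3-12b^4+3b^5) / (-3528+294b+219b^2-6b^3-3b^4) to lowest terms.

(-40+18b+3b^2-b^3)/(-28+3b+b^2)

Repeated division with remainder:
  3b^5-12b^4-171b^3+552b^2+2148b-5040 = (-b+6)(-3b^4-6b^3+219b^2+294b-3528) + (84b^3-468b^2-3144b+16128)
  -3b^4-6b^3+219b^2+294b-3528 = (-(1/28)b-53/196)(84b^3-468b^2-3144b+16128) + (-(972/49)b^2+(972/49)b+5832/7)
  84b^3-468b^2-3144b+16128 = (-(343/81)b+1568/81)(-(972/49)b^2+(972/49)b+5832/7) + (0)
Last nonzero remainder: -(972/49)b^2+(972/49)b+5832/7. Dividing through by -972/49 gives the monic gcd b^2-b-42.
Cancel b^2-b-42 from numerator and denominator to get the reduced form.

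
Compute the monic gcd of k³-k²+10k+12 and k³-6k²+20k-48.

Apply the Euclidean algorithm:
  k³-k²+10k+12 = (k³-6k²+20k-48) + (5k²-10k+60)
  k³-6k²+20k-48 = ((1/5)k-4/5)(5k²-10k+60) + (0)
Last nonzero remainder: 5k²-10k+60. Dividing through by 5 gives the monic gcd k²-2k+12.

k²-2k+12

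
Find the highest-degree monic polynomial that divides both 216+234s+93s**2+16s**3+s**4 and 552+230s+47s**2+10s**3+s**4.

Apply the Euclidean algorithm:
  s**4+16s**3+93s**2+234s+216 = (s**4+10s**3+47s**2+230s+552) + (6s**3+46s**2+4s-336)
  s**4+10s**3+47s**2+230s+552 = ((1/6)s+7/18)(6s**3+46s**2+4s-336) + ((256/9)s**2+(2560/9)s+2048/3)
  6s**3+46s**2+4s-336 = ((27/128)s-63/128)((256/9)s**2+(2560/9)s+2048/3) + (0)
Last nonzero remainder: (256/9)s**2+(2560/9)s+2048/3. Dividing through by 256/9 gives the monic gcd s**2+10s+24.

24+10s+s**2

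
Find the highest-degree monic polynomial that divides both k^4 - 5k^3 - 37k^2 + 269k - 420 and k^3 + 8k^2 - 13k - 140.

By polynomial division,
  k^4 - 5k^3 - 37k^2 + 269k - 420 = (k - 13)(k^3 + 8k^2 - 13k - 140) + (80k^2 + 240k - 2240)
  k^3 + 8k^2 - 13k - 140 = ((1/80)k + 1/16)(80k^2 + 240k - 2240) + (0)
Last nonzero remainder: 80k^2 + 240k - 2240. Dividing through by 80 gives the monic gcd k^2 + 3k - 28.

k^2 + 3k - 28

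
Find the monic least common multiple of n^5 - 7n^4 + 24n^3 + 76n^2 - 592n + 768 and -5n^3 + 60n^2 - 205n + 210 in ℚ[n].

n^6 - 14n^5 + 73n^4 - 92n^3 - 1124n^2 + 4912n - 5376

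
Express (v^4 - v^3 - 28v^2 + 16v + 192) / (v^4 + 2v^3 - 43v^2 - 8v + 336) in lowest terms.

(v + 4)/(v + 7)

Euclidean algorithm in ℚ[v]:
  v^4 - v^3 - 28v^2 + 16v + 192 = (v^4 + 2v^3 - 43v^2 - 8v + 336) + (-3v^3 + 15v^2 + 24v - 144)
  v^4 + 2v^3 - 43v^2 - 8v + 336 = (-(1/3)v - 7/3)(-3v^3 + 15v^2 + 24v - 144) + (0)
Last nonzero remainder: -3v^3 + 15v^2 + 24v - 144. Dividing through by -3 gives the monic gcd v^3 - 5v^2 - 8v + 48.
Cancel v^3 - 5v^2 - 8v + 48 from numerator and denominator to get the reduced form.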